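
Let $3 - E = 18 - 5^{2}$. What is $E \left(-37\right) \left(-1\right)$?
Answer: $370$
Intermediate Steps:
$E = 10$ ($E = 3 - \left(18 - 5^{2}\right) = 3 - \left(18 - 25\right) = 3 - -7 = 3 + 7 = 10$)
$E \left(-37\right) \left(-1\right) = 10 \left(-37\right) \left(-1\right) = \left(-370\right) \left(-1\right) = 370$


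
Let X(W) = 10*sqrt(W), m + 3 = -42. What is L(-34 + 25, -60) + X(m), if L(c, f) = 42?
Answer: 42 + 30*I*sqrt(5) ≈ 42.0 + 67.082*I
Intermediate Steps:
m = -45 (m = -3 - 42 = -45)
L(-34 + 25, -60) + X(m) = 42 + 10*sqrt(-45) = 42 + 10*(3*I*sqrt(5)) = 42 + 30*I*sqrt(5)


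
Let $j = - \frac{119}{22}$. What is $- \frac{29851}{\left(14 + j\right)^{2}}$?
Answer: $- \frac{14447884}{35721} \approx -404.46$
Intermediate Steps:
$j = - \frac{119}{22}$ ($j = \left(-119\right) \frac{1}{22} = - \frac{119}{22} \approx -5.4091$)
$- \frac{29851}{\left(14 + j\right)^{2}} = - \frac{29851}{\left(14 - \frac{119}{22}\right)^{2}} = - \frac{29851}{\left(\frac{189}{22}\right)^{2}} = - \frac{29851}{\frac{35721}{484}} = \left(-29851\right) \frac{484}{35721} = - \frac{14447884}{35721}$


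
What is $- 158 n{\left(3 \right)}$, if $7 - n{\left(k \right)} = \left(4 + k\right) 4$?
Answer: $3318$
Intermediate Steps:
$n{\left(k \right)} = -9 - 4 k$ ($n{\left(k \right)} = 7 - \left(4 + k\right) 4 = 7 - \left(16 + 4 k\right) = -9 - 4 k$)
$- 158 n{\left(3 \right)} = - 158 \left(-9 - 12\right) = \left(-158\right) \left(-21\right) = 3318$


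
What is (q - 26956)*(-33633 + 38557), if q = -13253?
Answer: -197989116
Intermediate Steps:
(q - 26956)*(-33633 + 38557) = (-13253 - 26956)*(-33633 + 38557) = -40209*4924 = -197989116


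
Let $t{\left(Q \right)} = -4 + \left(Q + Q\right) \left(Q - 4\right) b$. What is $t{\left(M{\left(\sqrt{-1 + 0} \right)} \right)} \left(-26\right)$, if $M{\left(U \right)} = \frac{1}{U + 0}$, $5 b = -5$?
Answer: $52 + 208 i \approx 52.0 + 208.0 i$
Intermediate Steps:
$b = -1$ ($b = \frac{1}{5} \left(-5\right) = -1$)
$M{\left(U \right)} = \frac{1}{U}$
$t{\left(Q \right)} = -4 - 2 Q \left(-4 + Q\right)$ ($t{\left(Q \right)} = -4 + \left(Q + Q\right) \left(Q - 4\right) \left(-1\right) = -4 + 2 Q \left(-4 + Q\right) \left(-1\right) = -4 - 2 Q \left(-4 + Q\right)$)
$t{\left(M{\left(\sqrt{-1 + 0} \right)} \right)} \left(-26\right) = \left(-4 - 2 \left(\frac{1}{\sqrt{-1 + 0}}\right)^{2} + \frac{8}{\sqrt{-1 + 0}}\right) \left(-26\right) = \left(-4 - 2 \left(\frac{1}{\sqrt{-1}}\right)^{2} + \frac{8}{\sqrt{-1}}\right) \left(-26\right) = \left(-4 - 2 \left(\frac{1}{i}\right)^{2} + \frac{8}{i}\right) \left(-26\right) = \left(-4 - 2 \left(- i\right)^{2} + 8 \left(- i\right)\right) \left(-26\right) = \left(-4 - -2 - 8 i\right) \left(-26\right) = \left(-4 + 2 - 8 i\right) \left(-26\right) = \left(-2 - 8 i\right) \left(-26\right) = 52 + 208 i$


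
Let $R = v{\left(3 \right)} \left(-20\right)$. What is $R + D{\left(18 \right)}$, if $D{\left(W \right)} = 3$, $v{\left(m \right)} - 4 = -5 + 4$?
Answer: $-57$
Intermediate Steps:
$v{\left(m \right)} = 3$ ($v{\left(m \right)} = 4 + \left(-5 + 4\right) = 4 - 1 = 3$)
$R = -60$ ($R = 3 \left(-20\right) = -60$)
$R + D{\left(18 \right)} = -60 + 3 = -57$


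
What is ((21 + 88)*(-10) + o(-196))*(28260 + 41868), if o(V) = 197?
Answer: -62624304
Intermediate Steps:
((21 + 88)*(-10) + o(-196))*(28260 + 41868) = ((21 + 88)*(-10) + 197)*(28260 + 41868) = (109*(-10) + 197)*70128 = (-1090 + 197)*70128 = -893*70128 = -62624304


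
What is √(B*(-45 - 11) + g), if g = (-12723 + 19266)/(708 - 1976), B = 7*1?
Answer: I*√159640883/634 ≈ 19.929*I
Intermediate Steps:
B = 7
g = -6543/1268 (g = 6543/(-1268) = 6543*(-1/1268) = -6543/1268 ≈ -5.1601)
√(B*(-45 - 11) + g) = √(7*(-45 - 11) - 6543/1268) = √(7*(-56) - 6543/1268) = √(-392 - 6543/1268) = √(-503599/1268) = I*√159640883/634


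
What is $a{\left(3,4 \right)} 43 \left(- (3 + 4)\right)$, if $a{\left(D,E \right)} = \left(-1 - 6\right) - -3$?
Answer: $1204$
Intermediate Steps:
$a{\left(D,E \right)} = -4$ ($a{\left(D,E \right)} = \left(-1 - 6\right) + 3 = -7 + 3 = -4$)
$a{\left(3,4 \right)} 43 \left(- (3 + 4)\right) = \left(-4\right) 43 \left(- (3 + 4)\right) = - 172 \left(\left(-1\right) 7\right) = \left(-172\right) \left(-7\right) = 1204$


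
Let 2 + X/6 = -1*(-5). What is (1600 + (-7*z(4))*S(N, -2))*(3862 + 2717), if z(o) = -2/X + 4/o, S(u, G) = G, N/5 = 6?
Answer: 10608272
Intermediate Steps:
X = 18 (X = -12 + 6*(-1*(-5)) = -12 + 6*5 = -12 + 30 = 18)
N = 30 (N = 5*6 = 30)
z(o) = -1/9 + 4/o (z(o) = -2/18 + 4/o = -2*1/18 + 4/o = -1/9 + 4/o)
(1600 + (-7*z(4))*S(N, -2))*(3862 + 2717) = (1600 - 7*(36 - 1*4)/(9*4)*(-2))*(3862 + 2717) = (1600 - 7*(36 - 4)/(9*4)*(-2))*6579 = (1600 - 7*32/(9*4)*(-2))*6579 = (1600 - 7*8/9*(-2))*6579 = (1600 - 56/9*(-2))*6579 = (1600 + 112/9)*6579 = (14512/9)*6579 = 10608272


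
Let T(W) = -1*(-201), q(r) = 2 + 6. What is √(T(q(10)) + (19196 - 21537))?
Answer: 2*I*√535 ≈ 46.26*I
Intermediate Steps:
q(r) = 8
T(W) = 201
√(T(q(10)) + (19196 - 21537)) = √(201 + (19196 - 21537)) = √(201 - 2341) = √(-2140) = 2*I*√535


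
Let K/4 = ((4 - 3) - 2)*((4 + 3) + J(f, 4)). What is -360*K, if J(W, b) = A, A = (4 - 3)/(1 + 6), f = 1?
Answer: 72000/7 ≈ 10286.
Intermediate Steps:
A = ⅐ (A = 1/7 = 1*(⅐) = ⅐ ≈ 0.14286)
J(W, b) = ⅐
K = -200/7 (K = 4*(((4 - 3) - 2)*((4 + 3) + ⅐)) = 4*((1 - 2)*(7 + ⅐)) = 4*(-1*50/7) = 4*(-50/7) = -200/7 ≈ -28.571)
-360*K = -360*(-200/7) = 72000/7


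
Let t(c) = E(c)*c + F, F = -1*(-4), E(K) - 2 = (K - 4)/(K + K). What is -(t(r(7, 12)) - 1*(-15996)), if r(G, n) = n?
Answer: -16028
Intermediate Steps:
E(K) = 2 + (-4 + K)/(2*K) (E(K) = 2 + (K - 4)/(K + K) = 2 + (-4 + K)/((2*K)) = 2 + (-4 + K)*(1/(2*K)) = 2 + (-4 + K)/(2*K))
F = 4
t(c) = 4 + c*(5/2 - 2/c) (t(c) = (5/2 - 2/c)*c + 4 = c*(5/2 - 2/c) + 4 = 4 + c*(5/2 - 2/c))
-(t(r(7, 12)) - 1*(-15996)) = -((2 + (5/2)*12) - 1*(-15996)) = -((2 + 30) + 15996) = -(32 + 15996) = -1*16028 = -16028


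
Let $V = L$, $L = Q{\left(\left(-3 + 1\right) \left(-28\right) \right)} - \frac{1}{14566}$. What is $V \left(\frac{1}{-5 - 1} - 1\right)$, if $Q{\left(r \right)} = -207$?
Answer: $\frac{21106141}{87396} \approx 241.5$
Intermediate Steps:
$L = - \frac{3015163}{14566}$ ($L = -207 - \frac{1}{14566} = - \frac{3015163}{14566} \approx -207.0$)
$V = - \frac{3015163}{14566} \approx -207.0$
$V \left(\frac{1}{-5 - 1} - 1\right) = - \frac{3015163 \left(\frac{1}{-5 - 1} - 1\right)}{14566} = - \frac{3015163 \left(\frac{1}{-6} - 1\right)}{14566} = - \frac{3015163 \left(- \frac{1}{6} - 1\right)}{14566} = \left(- \frac{3015163}{14566}\right) \left(- \frac{7}{6}\right) = \frac{21106141}{87396}$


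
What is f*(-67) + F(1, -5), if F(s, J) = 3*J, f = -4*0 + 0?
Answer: -15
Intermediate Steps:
f = 0 (f = 0 + 0 = 0)
f*(-67) + F(1, -5) = 0*(-67) + 3*(-5) = 0 - 15 = -15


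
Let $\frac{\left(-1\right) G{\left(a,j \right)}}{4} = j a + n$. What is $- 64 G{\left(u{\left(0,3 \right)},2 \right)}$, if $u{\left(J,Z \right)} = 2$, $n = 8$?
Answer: $3072$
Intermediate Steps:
$G{\left(a,j \right)} = -32 - 4 a j$ ($G{\left(a,j \right)} = - 4 \left(j a + 8\right) = - 4 \left(a j + 8\right) = - 4 \left(8 + a j\right) = -32 - 4 a j$)
$- 64 G{\left(u{\left(0,3 \right)},2 \right)} = - 64 \left(-32 - 8 \cdot 2\right) = - 64 \left(-32 - 16\right) = \left(-64\right) \left(-48\right) = 3072$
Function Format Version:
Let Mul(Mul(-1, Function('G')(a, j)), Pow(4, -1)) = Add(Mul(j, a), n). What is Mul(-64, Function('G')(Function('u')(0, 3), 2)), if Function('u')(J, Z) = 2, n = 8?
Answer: 3072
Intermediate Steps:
Function('G')(a, j) = Add(-32, Mul(-4, a, j)) (Function('G')(a, j) = Mul(-4, Add(Mul(j, a), 8)) = Mul(-4, Add(Mul(a, j), 8)) = Mul(-4, Add(8, Mul(a, j))) = Add(-32, Mul(-4, a, j)))
Mul(-64, Function('G')(Function('u')(0, 3), 2)) = Mul(-64, Add(-32, Mul(-4, 2, 2))) = Mul(-64, Add(-32, -16)) = Mul(-64, -48) = 3072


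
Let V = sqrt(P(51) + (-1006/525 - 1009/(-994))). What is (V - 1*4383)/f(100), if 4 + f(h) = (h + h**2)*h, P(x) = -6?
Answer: -4383/1009996 + I*sqrt(1534170414)/15059040360 ≈ -0.0043396 + 2.601e-6*I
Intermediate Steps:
f(h) = -4 + h*(h + h**2) (f(h) = -4 + (h + h**2)*h = -4 + h*(h + h**2))
V = I*sqrt(1534170414)/14910 (V = sqrt(-6 + (-1006/525 - 1009/(-994))) = sqrt(-6 + (-1006*1/525 - 1009*(-1/994))) = sqrt(-6 + (-1006/525 + 1009/994)) = sqrt(-6 - 67177/74550) = sqrt(-514477/74550) = I*sqrt(1534170414)/14910 ≈ 2.627*I)
(V - 1*4383)/f(100) = (I*sqrt(1534170414)/14910 - 1*4383)/(-4 + 100**2 + 100**3) = (I*sqrt(1534170414)/14910 - 4383)/(-4 + 10000 + 1000000) = (-4383 + I*sqrt(1534170414)/14910)/1009996 = (-4383 + I*sqrt(1534170414)/14910)*(1/1009996) = -4383/1009996 + I*sqrt(1534170414)/15059040360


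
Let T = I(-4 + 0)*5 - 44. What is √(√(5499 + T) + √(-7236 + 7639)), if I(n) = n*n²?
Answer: √(√403 + √5135) ≈ 9.5778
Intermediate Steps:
I(n) = n³
T = -364 (T = (-4 + 0)³*5 - 44 = (-4)³*5 - 44 = -64*5 - 44 = -320 - 44 = -364)
√(√(5499 + T) + √(-7236 + 7639)) = √(√(5499 - 364) + √(-7236 + 7639)) = √(√5135 + √403) = √(√403 + √5135)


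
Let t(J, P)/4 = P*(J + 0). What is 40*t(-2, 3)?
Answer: -960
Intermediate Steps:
t(J, P) = 4*J*P (t(J, P) = 4*(P*(J + 0)) = 4*(P*J) = 4*(J*P) = 4*J*P)
40*t(-2, 3) = 40*(4*(-2)*3) = 40*(-24) = -960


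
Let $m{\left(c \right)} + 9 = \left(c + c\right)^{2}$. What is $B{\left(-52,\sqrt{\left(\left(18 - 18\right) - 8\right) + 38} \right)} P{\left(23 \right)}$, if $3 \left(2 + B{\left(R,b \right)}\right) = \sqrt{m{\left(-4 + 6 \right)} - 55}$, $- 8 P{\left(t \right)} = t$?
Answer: $\frac{23}{4} - \frac{23 i \sqrt{3}}{6} \approx 5.75 - 6.6395 i$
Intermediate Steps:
$m{\left(c \right)} = -9 + 4 c^{2}$ ($m{\left(c \right)} = -9 + \left(c + c\right)^{2} = -9 + \left(2 c\right)^{2} = -9 + 4 c^{2}$)
$P{\left(t \right)} = - \frac{t}{8}$
$B{\left(R,b \right)} = -2 + \frac{4 i \sqrt{3}}{3}$ ($B{\left(R,b \right)} = -2 + \frac{\sqrt{\left(-9 + 4 \left(-4 + 6\right)^{2}\right) - 55}}{3} = -2 + \frac{\sqrt{\left(-9 + 4 \cdot 2^{2}\right) - 55}}{3} = -2 + \frac{\sqrt{\left(-9 + 4 \cdot 4\right) - 55}}{3} = -2 + \frac{\sqrt{\left(-9 + 16\right) - 55}}{3} = -2 + \frac{\sqrt{7 - 55}}{3} = -2 + \frac{\sqrt{-48}}{3} = -2 + \frac{4 i \sqrt{3}}{3}$)
$B{\left(-52,\sqrt{\left(\left(18 - 18\right) - 8\right) + 38} \right)} P{\left(23 \right)} = \left(-2 + \frac{4 i \sqrt{3}}{3}\right) \left(\left(- \frac{1}{8}\right) 23\right) = \left(-2 + \frac{4 i \sqrt{3}}{3}\right) \left(- \frac{23}{8}\right) = \frac{23}{4} - \frac{23 i \sqrt{3}}{6}$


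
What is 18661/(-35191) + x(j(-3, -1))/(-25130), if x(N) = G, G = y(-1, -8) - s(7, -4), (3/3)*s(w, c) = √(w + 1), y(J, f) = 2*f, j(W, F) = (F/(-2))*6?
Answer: -234193937/442174915 + √2/12565 ≈ -0.52953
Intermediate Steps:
j(W, F) = -3*F (j(W, F) = (F*(-½))*6 = -F/2*6 = -3*F)
s(w, c) = √(1 + w) (s(w, c) = √(w + 1) = √(1 + w))
G = -16 - 2*√2 (G = 2*(-8) - √(1 + 7) = -16 - √8 = -16 - 2*√2 ≈ -18.828)
x(N) = -16 - 2*√2
18661/(-35191) + x(j(-3, -1))/(-25130) = 18661/(-35191) + (-16 - 2*√2)/(-25130) = 18661*(-1/35191) + (-16 - 2*√2)*(-1/25130) = -18661/35191 + (8/12565 + √2/12565) = -234193937/442174915 + √2/12565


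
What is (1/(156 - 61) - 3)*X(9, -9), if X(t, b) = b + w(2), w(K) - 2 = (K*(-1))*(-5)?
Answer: -852/95 ≈ -8.9684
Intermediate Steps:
w(K) = 2 + 5*K (w(K) = 2 + (K*(-1))*(-5) = 2 - K*(-5) = 2 + 5*K)
X(t, b) = 12 + b (X(t, b) = b + (2 + 5*2) = b + (2 + 10) = b + 12 = 12 + b)
(1/(156 - 61) - 3)*X(9, -9) = (1/(156 - 61) - 3)*(12 - 9) = (1/95 - 3)*3 = -284/95*3 = -852/95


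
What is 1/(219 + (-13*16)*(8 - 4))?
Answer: -1/613 ≈ -0.0016313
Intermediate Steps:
1/(219 + (-13*16)*(8 - 4)) = 1/(219 - 208*4) = 1/(219 - 832) = 1/(-613) = -1/613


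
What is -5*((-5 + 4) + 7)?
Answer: -30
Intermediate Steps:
-5*((-5 + 4) + 7) = -5*(-1 + 7) = -5*6 = -30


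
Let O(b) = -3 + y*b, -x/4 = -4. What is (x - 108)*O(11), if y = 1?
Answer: -736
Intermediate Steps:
x = 16 (x = -4*(-4) = 16)
O(b) = -3 + b (O(b) = -3 + 1*b = -3 + b)
(x - 108)*O(11) = (16 - 108)*(-3 + 11) = -92*8 = -736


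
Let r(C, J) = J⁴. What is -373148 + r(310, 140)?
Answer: 383786852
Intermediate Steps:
-373148 + r(310, 140) = -373148 + 140⁴ = -373148 + 384160000 = 383786852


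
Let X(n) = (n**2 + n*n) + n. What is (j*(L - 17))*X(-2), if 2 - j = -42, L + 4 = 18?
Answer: -792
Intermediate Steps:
X(n) = n + 2*n**2 (X(n) = (n**2 + n**2) + n = 2*n**2 + n = n + 2*n**2)
L = 14 (L = -4 + 18 = 14)
j = 44 (j = 2 - 1*(-42) = 2 + 42 = 44)
(j*(L - 17))*X(-2) = (44*(14 - 17))*(-2*(1 + 2*(-2))) = (44*(-3))*(-2*(1 - 4)) = -(-264)*(-3) = -132*6 = -792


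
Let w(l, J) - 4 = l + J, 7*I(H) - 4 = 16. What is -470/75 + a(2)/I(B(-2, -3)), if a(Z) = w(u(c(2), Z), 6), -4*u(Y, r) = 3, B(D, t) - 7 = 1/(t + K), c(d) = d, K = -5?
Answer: -727/240 ≈ -3.0292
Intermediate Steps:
B(D, t) = 7 + 1/(-5 + t) (B(D, t) = 7 + 1/(t - 5) = 7 + 1/(-5 + t))
u(Y, r) = -¾ (u(Y, r) = -¼*3 = -¾)
I(H) = 20/7 (I(H) = 4/7 + (⅐)*16 = 4/7 + 16/7 = 20/7)
w(l, J) = 4 + J + l (w(l, J) = 4 + (l + J) = 4 + (J + l) = 4 + J + l)
a(Z) = 37/4 (a(Z) = 4 + 6 - ¾ = 37/4)
-470/75 + a(2)/I(B(-2, -3)) = -470/75 + 37/(4*(20/7)) = -470*1/75 + (37/4)*(7/20) = -94/15 + 259/80 = -727/240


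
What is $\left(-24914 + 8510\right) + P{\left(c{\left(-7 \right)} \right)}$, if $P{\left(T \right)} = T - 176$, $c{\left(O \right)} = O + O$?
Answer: $-16594$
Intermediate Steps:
$c{\left(O \right)} = 2 O$
$P{\left(T \right)} = -176 + T$
$\left(-24914 + 8510\right) + P{\left(c{\left(-7 \right)} \right)} = \left(-24914 + 8510\right) + \left(-176 + 2 \left(-7\right)\right) = -16404 - 190 = -16594$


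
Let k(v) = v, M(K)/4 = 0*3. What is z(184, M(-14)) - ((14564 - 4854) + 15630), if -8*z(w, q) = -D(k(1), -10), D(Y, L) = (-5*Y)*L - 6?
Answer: -50669/2 ≈ -25335.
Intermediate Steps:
M(K) = 0 (M(K) = 4*(0*3) = 4*0 = 0)
D(Y, L) = -6 - 5*L*Y (D(Y, L) = -5*L*Y - 6 = -6 - 5*L*Y)
z(w, q) = 11/2 (z(w, q) = -(-1)*(-6 - 5*(-10)*1)/8 = -(-1)*(-6 + 50)/8 = -(-1)*44/8 = -⅛*(-44) = 11/2)
z(184, M(-14)) - ((14564 - 4854) + 15630) = 11/2 - ((14564 - 4854) + 15630) = 11/2 - (9710 + 15630) = 11/2 - 1*25340 = 11/2 - 25340 = -50669/2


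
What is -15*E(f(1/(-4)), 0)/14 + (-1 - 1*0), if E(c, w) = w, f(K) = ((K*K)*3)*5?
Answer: -1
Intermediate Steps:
f(K) = 15*K² (f(K) = (K²*3)*5 = (3*K²)*5 = 15*K²)
-15*E(f(1/(-4)), 0)/14 + (-1 - 1*0) = -0/14 + (-1 - 1*0) = -0/14 + (-1 + 0) = -15*0 - 1 = 0 - 1 = -1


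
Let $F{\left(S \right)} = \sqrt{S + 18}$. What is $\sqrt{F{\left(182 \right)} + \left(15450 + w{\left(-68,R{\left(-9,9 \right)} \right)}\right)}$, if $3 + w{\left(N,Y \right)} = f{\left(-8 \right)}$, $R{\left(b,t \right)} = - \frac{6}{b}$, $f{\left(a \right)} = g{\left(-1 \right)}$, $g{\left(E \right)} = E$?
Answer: $\sqrt{15446 + 10 \sqrt{2}} \approx 124.34$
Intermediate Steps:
$f{\left(a \right)} = -1$
$F{\left(S \right)} = \sqrt{18 + S}$
$w{\left(N,Y \right)} = -4$ ($w{\left(N,Y \right)} = -3 - 1 = -4$)
$\sqrt{F{\left(182 \right)} + \left(15450 + w{\left(-68,R{\left(-9,9 \right)} \right)}\right)} = \sqrt{\sqrt{18 + 182} + \left(15450 - 4\right)} = \sqrt{\sqrt{200} + 15446} = \sqrt{10 \sqrt{2} + 15446} = \sqrt{15446 + 10 \sqrt{2}}$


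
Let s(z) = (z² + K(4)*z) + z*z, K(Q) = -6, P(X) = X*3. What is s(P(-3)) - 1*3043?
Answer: -2827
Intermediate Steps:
P(X) = 3*X
s(z) = -6*z + 2*z² (s(z) = (z² - 6*z) + z*z = (z² - 6*z) + z² = -6*z + 2*z²)
s(P(-3)) - 1*3043 = 2*(3*(-3))*(-3 + 3*(-3)) - 1*3043 = 2*(-9)*(-3 - 9) - 3043 = 2*(-9)*(-12) - 3043 = 216 - 3043 = -2827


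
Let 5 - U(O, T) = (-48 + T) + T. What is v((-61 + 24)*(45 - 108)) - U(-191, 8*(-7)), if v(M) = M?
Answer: 2166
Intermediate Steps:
U(O, T) = 53 - 2*T (U(O, T) = 5 - ((-48 + T) + T) = 5 - (-48 + 2*T) = 5 + (48 - 2*T) = 53 - 2*T)
v((-61 + 24)*(45 - 108)) - U(-191, 8*(-7)) = (-61 + 24)*(45 - 108) - (53 - 16*(-7)) = -37*(-63) - (53 - 2*(-56)) = 2331 - (53 + 112) = 2331 - 1*165 = 2331 - 165 = 2166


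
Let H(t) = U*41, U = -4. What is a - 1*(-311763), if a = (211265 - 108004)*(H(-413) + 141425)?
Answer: 14587063884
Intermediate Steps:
H(t) = -164 (H(t) = -4*41 = -164)
a = 14586752121 (a = (211265 - 108004)*(-164 + 141425) = 103261*141261 = 14586752121)
a - 1*(-311763) = 14586752121 - 1*(-311763) = 14586752121 + 311763 = 14587063884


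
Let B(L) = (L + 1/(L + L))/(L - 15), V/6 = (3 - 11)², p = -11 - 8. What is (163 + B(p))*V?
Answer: 20286624/323 ≈ 62807.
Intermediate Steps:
p = -19
V = 384 (V = 6*(3 - 11)² = 6*(-8)² = 6*64 = 384)
B(L) = (L + 1/(2*L))/(-15 + L)
(163 + B(p))*V = (163 + (½ + (-19)²)/((-19)*(-15 - 19)))*384 = (163 - 1/19*(½ + 361)/(-34))*384 = (163 - 1/19*(-1/34)*723/2)*384 = (163 + 723/1292)*384 = (211319/1292)*384 = 20286624/323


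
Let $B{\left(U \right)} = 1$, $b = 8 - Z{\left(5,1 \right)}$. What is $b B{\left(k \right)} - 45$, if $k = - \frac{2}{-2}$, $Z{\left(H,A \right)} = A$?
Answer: $-38$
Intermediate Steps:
$k = 1$ ($k = \left(-2\right) \left(- \frac{1}{2}\right) = 1$)
$b = 7$ ($b = 8 - 1 = 7$)
$b B{\left(k \right)} - 45 = 7 \cdot 1 - 45 = 7 - 45 = -38$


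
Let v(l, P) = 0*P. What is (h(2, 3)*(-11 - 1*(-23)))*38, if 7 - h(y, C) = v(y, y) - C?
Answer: 4560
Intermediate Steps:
v(l, P) = 0
h(y, C) = 7 + C (h(y, C) = 7 - (0 - C) = 7 - (-1)*C = 7 + C)
(h(2, 3)*(-11 - 1*(-23)))*38 = ((7 + 3)*(-11 - 1*(-23)))*38 = (10*(-11 + 23))*38 = (10*12)*38 = 120*38 = 4560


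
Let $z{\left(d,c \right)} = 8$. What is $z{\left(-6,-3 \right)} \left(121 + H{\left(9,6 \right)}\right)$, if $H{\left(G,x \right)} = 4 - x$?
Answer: $952$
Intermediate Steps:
$z{\left(-6,-3 \right)} \left(121 + H{\left(9,6 \right)}\right) = 8 \left(121 + \left(4 - 6\right)\right) = 8 \left(121 - 2\right) = 8 \cdot 119 = 952$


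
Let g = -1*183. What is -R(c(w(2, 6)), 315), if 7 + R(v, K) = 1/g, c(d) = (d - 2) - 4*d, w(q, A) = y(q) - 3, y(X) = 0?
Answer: 1282/183 ≈ 7.0055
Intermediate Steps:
w(q, A) = -3 (w(q, A) = 0 - 3 = -3)
g = -183
c(d) = -2 - 3*d (c(d) = (-2 + d) - 4*d = -2 - 3*d)
R(v, K) = -1282/183 (R(v, K) = -7 + 1/(-183) = -7 - 1/183 = -1282/183)
-R(c(w(2, 6)), 315) = -1*(-1282/183) = 1282/183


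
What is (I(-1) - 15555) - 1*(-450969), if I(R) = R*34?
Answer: 435380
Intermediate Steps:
I(R) = 34*R
(I(-1) - 15555) - 1*(-450969) = (34*(-1) - 15555) - 1*(-450969) = (-34 - 15555) + 450969 = -15589 + 450969 = 435380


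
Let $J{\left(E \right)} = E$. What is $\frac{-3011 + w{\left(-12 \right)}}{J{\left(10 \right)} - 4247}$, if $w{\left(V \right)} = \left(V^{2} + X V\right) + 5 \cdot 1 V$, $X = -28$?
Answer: $\frac{2591}{4237} \approx 0.61152$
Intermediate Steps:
$w{\left(V \right)} = V^{2} - 23 V$ ($w{\left(V \right)} = \left(V^{2} - 28 V\right) + 5 \cdot 1 V = \left(V^{2} - 28 V\right) + 5 V = V^{2} - 23 V$)
$\frac{-3011 + w{\left(-12 \right)}}{J{\left(10 \right)} - 4247} = \frac{-3011 - 12 \left(-23 - 12\right)}{10 - 4247} = \frac{-3011 - -420}{-4237} = \left(-3011 + 420\right) \left(- \frac{1}{4237}\right) = \left(-2591\right) \left(- \frac{1}{4237}\right) = \frac{2591}{4237}$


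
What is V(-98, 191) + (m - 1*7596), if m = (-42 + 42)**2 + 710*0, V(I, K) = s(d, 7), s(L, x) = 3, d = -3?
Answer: -7593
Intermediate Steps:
V(I, K) = 3
m = 0 (m = 0**2 + 0 = 0 + 0 = 0)
V(-98, 191) + (m - 1*7596) = 3 + (0 - 1*7596) = 3 + (0 - 7596) = 3 - 7596 = -7593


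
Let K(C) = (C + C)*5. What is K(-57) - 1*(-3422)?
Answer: 2852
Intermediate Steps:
K(C) = 10*C (K(C) = (2*C)*5 = 10*C)
K(-57) - 1*(-3422) = 10*(-57) - 1*(-3422) = -570 + 3422 = 2852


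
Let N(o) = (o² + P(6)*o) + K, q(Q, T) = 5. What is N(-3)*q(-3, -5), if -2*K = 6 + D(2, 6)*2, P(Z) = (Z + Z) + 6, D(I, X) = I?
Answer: -250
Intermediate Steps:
P(Z) = 6 + 2*Z (P(Z) = 2*Z + 6 = 6 + 2*Z)
K = -5 (K = -(6 + 2*2)/2 = -(6 + 4)/2 = -½*10 = -5)
N(o) = -5 + o² + 18*o (N(o) = (o² + (6 + 2*6)*o) - 5 = (o² + (6 + 12)*o) - 5 = (o² + 18*o) - 5 = -5 + o² + 18*o)
N(-3)*q(-3, -5) = (-5 + (-3)² + 18*(-3))*5 = (-5 + 9 - 54)*5 = -50*5 = -250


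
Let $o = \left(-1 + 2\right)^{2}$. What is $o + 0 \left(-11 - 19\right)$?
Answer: $1$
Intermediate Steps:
$o = 1$ ($o = 1^{2} = 1$)
$o + 0 \left(-11 - 19\right) = 1 + 0 \left(-11 - 19\right) = 1 + 0 \left(-30\right) = 1 + 0 = 1$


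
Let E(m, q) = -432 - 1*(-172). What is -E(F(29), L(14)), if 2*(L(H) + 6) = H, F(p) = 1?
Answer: 260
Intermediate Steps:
L(H) = -6 + H/2
E(m, q) = -260 (E(m, q) = -432 + 172 = -260)
-E(F(29), L(14)) = -1*(-260) = 260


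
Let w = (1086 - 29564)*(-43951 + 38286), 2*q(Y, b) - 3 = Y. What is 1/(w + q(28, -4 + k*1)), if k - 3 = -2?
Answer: 2/322655771 ≈ 6.1986e-9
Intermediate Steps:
k = 1 (k = 3 - 2 = 1)
q(Y, b) = 3/2 + Y/2
w = 161327870 (w = -28478*(-5665) = 161327870)
1/(w + q(28, -4 + k*1)) = 1/(161327870 + (3/2 + (½)*28)) = 1/(161327870 + (3/2 + 14)) = 1/(161327870 + 31/2) = 1/(322655771/2) = 2/322655771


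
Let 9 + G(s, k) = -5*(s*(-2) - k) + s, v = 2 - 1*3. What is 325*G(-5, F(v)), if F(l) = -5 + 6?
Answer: -19175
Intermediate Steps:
v = -1 (v = 2 - 3 = -1)
F(l) = 1
G(s, k) = -9 + 5*k + 11*s (G(s, k) = -9 + (-5*(s*(-2) - k) + s) = -9 + (-5*(-2*s - k) + s) = -9 + (-5*(-k - 2*s) + s) = -9 + ((5*k + 10*s) + s) = -9 + (5*k + 11*s) = -9 + 5*k + 11*s)
325*G(-5, F(v)) = 325*(-9 + 5*1 + 11*(-5)) = 325*(-9 + 5 - 55) = 325*(-59) = -19175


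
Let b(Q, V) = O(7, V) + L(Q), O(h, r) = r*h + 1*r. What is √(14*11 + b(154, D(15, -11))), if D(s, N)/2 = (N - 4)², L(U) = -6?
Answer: 2*√937 ≈ 61.221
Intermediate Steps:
O(h, r) = r + h*r (O(h, r) = h*r + r = r + h*r)
D(s, N) = 2*(-4 + N)² (D(s, N) = 2*(N - 4)² = 2*(-4 + N)²)
b(Q, V) = -6 + 8*V (b(Q, V) = V*(1 + 7) - 6 = V*8 - 6 = 8*V - 6 = -6 + 8*V)
√(14*11 + b(154, D(15, -11))) = √(14*11 + (-6 + 8*(2*(-4 - 11)²))) = √(154 + (-6 + 8*(2*(-15)²))) = √(154 + (-6 + 8*(2*225))) = √(154 + (-6 + 8*450)) = √(154 + (-6 + 3600)) = √(154 + 3594) = √3748 = 2*√937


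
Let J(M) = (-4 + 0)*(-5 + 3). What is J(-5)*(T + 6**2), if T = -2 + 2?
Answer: 288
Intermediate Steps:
J(M) = 8 (J(M) = -4*(-2) = 8)
T = 0
J(-5)*(T + 6**2) = 8*(0 + 6**2) = 8*(0 + 36) = 8*36 = 288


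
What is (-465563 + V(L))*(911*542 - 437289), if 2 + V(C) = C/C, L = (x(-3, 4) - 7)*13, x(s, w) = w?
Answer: -26291795772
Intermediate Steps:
L = -39 (L = (4 - 7)*13 = -3*13 = -39)
V(C) = -1 (V(C) = -2 + C/C = -2 + 1 = -1)
(-465563 + V(L))*(911*542 - 437289) = (-465563 - 1)*(911*542 - 437289) = -465564*(493762 - 437289) = -465564*56473 = -26291795772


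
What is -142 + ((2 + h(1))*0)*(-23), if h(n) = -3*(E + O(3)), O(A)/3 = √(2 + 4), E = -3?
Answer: -142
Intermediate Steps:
O(A) = 3*√6 (O(A) = 3*√(2 + 4) = 3*√6)
h(n) = 9 - 9*√6 (h(n) = -3*(-3 + 3*√6) = 9 - 9*√6)
-142 + ((2 + h(1))*0)*(-23) = -142 + ((2 + (9 - 9*√6))*0)*(-23) = -142 + ((11 - 9*√6)*0)*(-23) = -142 + 0*(-23) = -142 + 0 = -142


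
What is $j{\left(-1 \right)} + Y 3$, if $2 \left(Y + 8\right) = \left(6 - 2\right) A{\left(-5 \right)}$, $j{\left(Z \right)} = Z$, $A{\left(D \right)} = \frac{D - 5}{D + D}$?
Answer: $-19$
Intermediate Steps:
$A{\left(D \right)} = \frac{-5 + D}{2 D}$
$Y = -6$ ($Y = -8 + \frac{\left(6 - 2\right) \frac{-5 - 5}{2 \left(-5\right)}}{2} = -8 + \frac{4 \cdot \frac{1}{2} \left(- \frac{1}{5}\right) \left(-10\right)}{2} = -8 + \frac{4 \cdot 1}{2} = -8 + \frac{1}{2} \cdot 4 = -8 + 2 = -6$)
$j{\left(-1 \right)} + Y 3 = -1 - 18 = -19$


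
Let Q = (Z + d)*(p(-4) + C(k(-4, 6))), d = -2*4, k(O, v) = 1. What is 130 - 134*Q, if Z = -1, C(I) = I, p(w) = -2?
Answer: -1076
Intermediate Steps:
d = -8
Q = 9 (Q = (-1 - 8)*(-2 + 1) = -9*(-1) = 9)
130 - 134*Q = 130 - 134*9 = 130 - 1206 = -1076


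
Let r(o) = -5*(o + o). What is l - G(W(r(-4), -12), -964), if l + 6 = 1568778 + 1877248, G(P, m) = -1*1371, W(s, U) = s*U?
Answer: 3447391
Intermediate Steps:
r(o) = -10*o
W(s, U) = U*s
G(P, m) = -1371
l = 3446020 (l = -6 + (1568778 + 1877248) = -6 + 3446026 = 3446020)
l - G(W(r(-4), -12), -964) = 3446020 - 1*(-1371) = 3446020 + 1371 = 3447391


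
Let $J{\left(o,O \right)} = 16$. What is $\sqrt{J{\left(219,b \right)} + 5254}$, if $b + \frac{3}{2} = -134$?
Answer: $\sqrt{5270} \approx 72.595$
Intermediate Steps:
$b = - \frac{271}{2}$ ($b = - \frac{3}{2} - 134 = - \frac{271}{2} \approx -135.5$)
$\sqrt{J{\left(219,b \right)} + 5254} = \sqrt{16 + 5254} = \sqrt{5270}$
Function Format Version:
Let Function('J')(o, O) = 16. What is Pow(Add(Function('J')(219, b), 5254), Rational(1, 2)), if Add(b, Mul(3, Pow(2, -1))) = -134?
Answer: Pow(5270, Rational(1, 2)) ≈ 72.595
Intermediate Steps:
b = Rational(-271, 2) (b = Add(Rational(-3, 2), -134) = Rational(-271, 2) ≈ -135.50)
Pow(Add(Function('J')(219, b), 5254), Rational(1, 2)) = Pow(Add(16, 5254), Rational(1, 2)) = Pow(5270, Rational(1, 2))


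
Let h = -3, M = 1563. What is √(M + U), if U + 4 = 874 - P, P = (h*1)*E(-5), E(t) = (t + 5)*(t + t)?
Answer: √2433 ≈ 49.325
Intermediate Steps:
E(t) = 2*t*(5 + t) (E(t) = (5 + t)*(2*t) = 2*t*(5 + t))
P = 0 (P = (-3*1)*(2*(-5)*(5 - 5)) = -6*(-5)*0 = -3*0 = 0)
U = 870 (U = -4 + (874 - 1*0) = -4 + (874 + 0) = -4 + 874 = 870)
√(M + U) = √(1563 + 870) = √2433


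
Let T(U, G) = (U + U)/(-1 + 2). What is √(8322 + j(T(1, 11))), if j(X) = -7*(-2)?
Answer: 4*√521 ≈ 91.302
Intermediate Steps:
T(U, G) = 2*U (T(U, G) = (2*U)/1 = (2*U)*1 = 2*U)
j(X) = 14
√(8322 + j(T(1, 11))) = √(8322 + 14) = √8336 = 4*√521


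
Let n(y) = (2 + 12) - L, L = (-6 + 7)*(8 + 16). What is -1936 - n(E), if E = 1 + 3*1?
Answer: -1926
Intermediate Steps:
E = 4 (E = 1 + 3 = 4)
L = 24 (L = 1*24 = 24)
n(y) = -10 (n(y) = (2 + 12) - 1*24 = 14 - 24 = -10)
-1936 - n(E) = -1936 - 1*(-10) = -1936 + 10 = -1926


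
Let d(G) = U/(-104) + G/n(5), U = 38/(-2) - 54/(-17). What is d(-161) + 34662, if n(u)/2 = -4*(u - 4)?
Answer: 30659133/884 ≈ 34682.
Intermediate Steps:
U = -269/17 (U = 38*(-½) - 54*(-1/17) = -19 + 54/17 = -269/17 ≈ -15.824)
n(u) = 32 - 8*u (n(u) = 2*(-4*(u - 4)) = 2*(-4*(-4 + u)) = 2*(16 - 4*u) = 32 - 8*u)
d(G) = 269/1768 - G/8 (d(G) = -269/17/(-104) + G/(32 - 8*5) = -269/17*(-1/104) + G/(32 - 40) = 269/1768 + G/(-8) = 269/1768 + G*(-⅛) = 269/1768 - G/8)
d(-161) + 34662 = (269/1768 - ⅛*(-161)) + 34662 = (269/1768 + 161/8) + 34662 = 17925/884 + 34662 = 30659133/884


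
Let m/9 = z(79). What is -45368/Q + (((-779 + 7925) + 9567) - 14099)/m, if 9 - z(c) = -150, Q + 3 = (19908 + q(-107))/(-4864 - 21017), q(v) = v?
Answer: 420122713816/34860591 ≈ 12052.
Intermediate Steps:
Q = -97444/25881 (Q = -3 + (19908 - 107)/(-4864 - 21017) = -3 + 19801/(-25881) = -3 + 19801*(-1/25881) = -3 - 19801/25881 = -97444/25881 ≈ -3.7651)
z(c) = 159 (z(c) = 9 - 1*(-150) = 9 + 150 = 159)
m = 1431 (m = 9*159 = 1431)
-45368/Q + (((-779 + 7925) + 9567) - 14099)/m = -45368/(-97444/25881) + (((-779 + 7925) + 9567) - 14099)/1431 = -45368*(-25881/97444) + ((7146 + 9567) - 14099)*(1/1431) = 293542302/24361 + (16713 - 14099)*(1/1431) = 293542302/24361 + 2614*(1/1431) = 293542302/24361 + 2614/1431 = 420122713816/34860591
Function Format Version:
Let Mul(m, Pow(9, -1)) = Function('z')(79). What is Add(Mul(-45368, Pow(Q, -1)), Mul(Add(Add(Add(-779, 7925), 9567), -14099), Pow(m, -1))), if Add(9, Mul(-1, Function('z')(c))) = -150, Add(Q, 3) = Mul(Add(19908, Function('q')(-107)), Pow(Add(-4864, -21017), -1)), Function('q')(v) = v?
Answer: Rational(420122713816, 34860591) ≈ 12052.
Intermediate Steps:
Q = Rational(-97444, 25881) (Q = Add(-3, Mul(Add(19908, -107), Pow(Add(-4864, -21017), -1))) = Add(-3, Mul(19801, Pow(-25881, -1))) = Add(-3, Mul(19801, Rational(-1, 25881))) = Add(-3, Rational(-19801, 25881)) = Rational(-97444, 25881) ≈ -3.7651)
Function('z')(c) = 159 (Function('z')(c) = Add(9, Mul(-1, -150)) = Add(9, 150) = 159)
m = 1431 (m = Mul(9, 159) = 1431)
Add(Mul(-45368, Pow(Q, -1)), Mul(Add(Add(Add(-779, 7925), 9567), -14099), Pow(m, -1))) = Add(Mul(-45368, Pow(Rational(-97444, 25881), -1)), Mul(Add(Add(Add(-779, 7925), 9567), -14099), Pow(1431, -1))) = Add(Mul(-45368, Rational(-25881, 97444)), Mul(Add(Add(7146, 9567), -14099), Rational(1, 1431))) = Add(Rational(293542302, 24361), Mul(Add(16713, -14099), Rational(1, 1431))) = Add(Rational(293542302, 24361), Mul(2614, Rational(1, 1431))) = Add(Rational(293542302, 24361), Rational(2614, 1431)) = Rational(420122713816, 34860591)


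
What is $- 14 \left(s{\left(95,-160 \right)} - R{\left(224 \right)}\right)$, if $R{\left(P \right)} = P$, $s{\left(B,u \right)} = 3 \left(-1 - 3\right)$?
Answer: $3304$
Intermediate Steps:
$s{\left(B,u \right)} = -12$ ($s{\left(B,u \right)} = 3 \left(-4\right) = -12$)
$- 14 \left(s{\left(95,-160 \right)} - R{\left(224 \right)}\right) = - 14 \left(-12 - 224\right) = \left(-14\right) \left(-236\right) = 3304$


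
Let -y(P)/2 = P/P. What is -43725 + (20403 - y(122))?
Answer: -23320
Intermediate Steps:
y(P) = -2 (y(P) = -2*P/P = -2*1 = -2)
-43725 + (20403 - y(122)) = -43725 + (20403 - 1*(-2)) = -43725 + (20403 + 2) = -43725 + 20405 = -23320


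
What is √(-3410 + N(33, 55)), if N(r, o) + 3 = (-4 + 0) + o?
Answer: 41*I*√2 ≈ 57.983*I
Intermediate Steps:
N(r, o) = -7 + o (N(r, o) = -3 + ((-4 + 0) + o) = -3 + (-4 + o) = -7 + o)
√(-3410 + N(33, 55)) = √(-3410 + (-7 + 55)) = √(-3410 + 48) = √(-3362) = 41*I*√2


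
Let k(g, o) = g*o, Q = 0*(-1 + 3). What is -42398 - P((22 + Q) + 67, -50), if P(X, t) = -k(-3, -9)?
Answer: -42371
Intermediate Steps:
Q = 0 (Q = 0*2 = 0)
P(X, t) = -27 (P(X, t) = -(-3)*(-9) = -1*27 = -27)
-42398 - P((22 + Q) + 67, -50) = -42398 - 1*(-27) = -42398 + 27 = -42371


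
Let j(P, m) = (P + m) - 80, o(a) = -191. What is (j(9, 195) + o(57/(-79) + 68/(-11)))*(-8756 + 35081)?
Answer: -1763775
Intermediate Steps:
j(P, m) = -80 + P + m
(j(9, 195) + o(57/(-79) + 68/(-11)))*(-8756 + 35081) = ((-80 + 9 + 195) - 191)*(-8756 + 35081) = (124 - 191)*26325 = -67*26325 = -1763775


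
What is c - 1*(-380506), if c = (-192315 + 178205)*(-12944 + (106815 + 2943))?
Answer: -1365665034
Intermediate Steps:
c = -1366045540 (c = -14110*(-12944 + 109758) = -14110*96814 = -1366045540)
c - 1*(-380506) = -1366045540 - 1*(-380506) = -1366045540 + 380506 = -1365665034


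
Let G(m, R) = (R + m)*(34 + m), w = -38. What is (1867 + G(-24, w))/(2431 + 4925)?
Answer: 1247/7356 ≈ 0.16952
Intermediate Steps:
G(m, R) = (34 + m)*(R + m)
(1867 + G(-24, w))/(2431 + 4925) = (1867 + ((-24)² + 34*(-38) + 34*(-24) - 38*(-24)))/(2431 + 4925) = (1867 + (576 - 1292 - 816 + 912))/7356 = (1867 - 620)*(1/7356) = 1247*(1/7356) = 1247/7356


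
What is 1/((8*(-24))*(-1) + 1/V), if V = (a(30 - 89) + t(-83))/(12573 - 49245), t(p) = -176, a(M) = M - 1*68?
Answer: 101/31616 ≈ 0.0031946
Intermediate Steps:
a(M) = -68 + M (a(M) = M - 68 = -68 + M)
V = 101/12224 (V = ((-68 + (30 - 89)) - 176)/(12573 - 49245) = ((-68 - 59) - 176)/(-36672) = (-127 - 176)*(-1/36672) = -303*(-1/36672) = 101/12224 ≈ 0.0082624)
1/((8*(-24))*(-1) + 1/V) = 1/((8*(-24))*(-1) + 1/(101/12224)) = 1/(-192*(-1) + 12224/101) = 1/(192 + 12224/101) = 1/(31616/101) = 101/31616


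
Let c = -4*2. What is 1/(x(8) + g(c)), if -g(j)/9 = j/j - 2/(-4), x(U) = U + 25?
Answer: 2/39 ≈ 0.051282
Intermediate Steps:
c = -8
x(U) = 25 + U
g(j) = -27/2 (g(j) = -9*(j/j - 2/(-4)) = -9*(1 - 2*(-¼)) = -9*(1 + ½) = -9*3/2 = -27/2)
1/(x(8) + g(c)) = 1/((25 + 8) - 27/2) = 1/(33 - 27/2) = 1/(39/2) = 2/39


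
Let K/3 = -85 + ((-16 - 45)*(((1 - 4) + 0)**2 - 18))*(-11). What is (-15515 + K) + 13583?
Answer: -20304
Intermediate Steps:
K = -18372 (K = 3*(-85 + ((-16 - 45)*(((1 - 4) + 0)**2 - 18))*(-11)) = 3*(-85 - 61*((-3 + 0)**2 - 18)*(-11)) = 3*(-85 - 61*((-3)**2 - 18)*(-11)) = 3*(-85 - 61*(9 - 18)*(-11)) = 3*(-85 - 61*(-9)*(-11)) = 3*(-85 + 549*(-11)) = 3*(-85 - 6039) = 3*(-6124) = -18372)
(-15515 + K) + 13583 = (-15515 - 18372) + 13583 = -33887 + 13583 = -20304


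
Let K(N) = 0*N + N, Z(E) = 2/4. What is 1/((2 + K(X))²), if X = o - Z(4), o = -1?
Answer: 4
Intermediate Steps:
Z(E) = ½ (Z(E) = 2*(¼) = ½)
X = -3/2 (X = -1 - 1*½ = -1 - ½ = -3/2 ≈ -1.5000)
K(N) = N (K(N) = 0 + N = N)
1/((2 + K(X))²) = 1/((2 - 3/2)²) = 1/((½)²) = 1/(¼) = 4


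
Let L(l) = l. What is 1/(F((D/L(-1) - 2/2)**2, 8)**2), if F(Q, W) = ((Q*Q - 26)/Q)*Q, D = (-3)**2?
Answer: 1/99480676 ≈ 1.0052e-8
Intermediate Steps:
D = 9
F(Q, W) = -26 + Q**2 (F(Q, W) = ((Q**2 - 26)/Q)*Q = ((-26 + Q**2)/Q)*Q = -26 + Q**2)
1/(F((D/L(-1) - 2/2)**2, 8)**2) = 1/((-26 + ((9/(-1) - 2/2)**2)**2)**2) = 1/((-26 + ((9*(-1) - 2*1/2)**2)**2)**2) = 1/((-26 + ((-9 - 1)**2)**2)**2) = 1/((-26 + ((-10)**2)**2)**2) = 1/((-26 + 100**2)**2) = 1/((-26 + 10000)**2) = 1/(9974**2) = 1/99480676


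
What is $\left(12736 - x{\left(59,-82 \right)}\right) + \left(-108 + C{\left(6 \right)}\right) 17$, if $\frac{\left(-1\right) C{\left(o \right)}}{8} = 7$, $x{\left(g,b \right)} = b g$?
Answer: $14786$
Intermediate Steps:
$C{\left(o \right)} = -56$ ($C{\left(o \right)} = \left(-8\right) 7 = -56$)
$\left(12736 - x{\left(59,-82 \right)}\right) + \left(-108 + C{\left(6 \right)}\right) 17 = \left(12736 - \left(-82\right) 59\right) + \left(-108 - 56\right) 17 = \left(12736 - -4838\right) - 2788 = \left(12736 + 4838\right) - 2788 = 17574 - 2788 = 14786$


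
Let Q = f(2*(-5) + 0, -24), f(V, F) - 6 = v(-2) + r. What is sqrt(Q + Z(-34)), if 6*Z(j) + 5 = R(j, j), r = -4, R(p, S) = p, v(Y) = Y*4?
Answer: 5*I*sqrt(2)/2 ≈ 3.5355*I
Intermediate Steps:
v(Y) = 4*Y
Z(j) = -5/6 + j/6
f(V, F) = -6 (f(V, F) = 6 + (4*(-2) - 4) = 6 + (-8 - 4) = 6 - 12 = -6)
Q = -6
sqrt(Q + Z(-34)) = sqrt(-6 + (-5/6 + (1/6)*(-34))) = sqrt(-6 + (-5/6 - 17/3)) = sqrt(-6 - 13/2) = sqrt(-25/2) = 5*I*sqrt(2)/2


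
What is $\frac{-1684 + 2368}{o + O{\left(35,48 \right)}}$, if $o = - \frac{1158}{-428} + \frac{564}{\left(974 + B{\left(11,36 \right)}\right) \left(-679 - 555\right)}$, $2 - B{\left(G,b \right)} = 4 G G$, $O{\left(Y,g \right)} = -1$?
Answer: $\frac{24361011}{60713} \approx 401.25$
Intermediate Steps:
$B{\left(G,b \right)} = 2 - 4 G^{2}$ ($B{\left(G,b \right)} = 2 - 4 G G = 2 - 4 G^{2}$)
$o = \frac{7320967}{2706779}$ ($o = - \frac{1158}{-428} + \frac{564}{\left(974 + \left(2 - 4 \cdot 11^{2}\right)\right) \left(-679 - 555\right)} = \left(-1158\right) \left(- \frac{1}{428}\right) + \frac{564}{\left(974 + \left(2 - 484\right)\right) \left(-1234\right)} = \frac{579}{214} + \frac{564}{\left(974 + \left(2 - 484\right)\right) \left(-1234\right)} = \frac{579}{214} + \frac{564}{\left(974 - 482\right) \left(-1234\right)} = \frac{579}{214} + \frac{564}{492 \left(-1234\right)} = \frac{579}{214} + \frac{564}{-607128} = \frac{579}{214} + 564 \left(- \frac{1}{607128}\right) = \frac{579}{214} - \frac{47}{50594} = \frac{7320967}{2706779} \approx 2.7047$)
$\frac{-1684 + 2368}{o + O{\left(35,48 \right)}} = \frac{-1684 + 2368}{\frac{7320967}{2706779} - 1} = \frac{684}{\frac{4614188}{2706779}} = 684 \cdot \frac{2706779}{4614188} = \frac{24361011}{60713}$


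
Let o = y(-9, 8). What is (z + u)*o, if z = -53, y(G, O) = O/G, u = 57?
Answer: -32/9 ≈ -3.5556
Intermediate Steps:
o = -8/9 (o = 8/(-9) = 8*(-⅑) = -8/9 ≈ -0.88889)
(z + u)*o = (-53 + 57)*(-8/9) = 4*(-8/9) = -32/9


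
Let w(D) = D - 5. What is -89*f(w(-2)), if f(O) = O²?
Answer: -4361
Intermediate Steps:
w(D) = -5 + D
-89*f(w(-2)) = -89*(-5 - 2)² = -89*(-7)² = -89*49 = -4361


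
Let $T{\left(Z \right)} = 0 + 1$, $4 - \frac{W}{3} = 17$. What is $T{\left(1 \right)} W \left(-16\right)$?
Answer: $624$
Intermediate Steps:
$W = -39$ ($W = 12 - 51 = -39$)
$T{\left(Z \right)} = 1$
$T{\left(1 \right)} W \left(-16\right) = 1 \left(-39\right) \left(-16\right) = \left(-39\right) \left(-16\right) = 624$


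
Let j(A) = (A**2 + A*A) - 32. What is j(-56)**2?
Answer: 38937600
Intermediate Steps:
j(A) = -32 + 2*A**2 (j(A) = (A**2 + A**2) - 32 = 2*A**2 - 32 = -32 + 2*A**2)
j(-56)**2 = (-32 + 2*(-56)**2)**2 = (-32 + 2*3136)**2 = (-32 + 6272)**2 = 6240**2 = 38937600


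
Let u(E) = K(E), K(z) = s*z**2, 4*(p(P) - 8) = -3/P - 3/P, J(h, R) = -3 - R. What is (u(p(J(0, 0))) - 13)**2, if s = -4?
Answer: 91204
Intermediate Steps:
p(P) = 8 - 3/(2*P) (p(P) = 8 + (-3/P - 3/P)/4 = 8 + (-6/P)/4 = 8 - 3/(2*P))
K(z) = -4*z**2
u(E) = -4*E**2
(u(p(J(0, 0))) - 13)**2 = (-4*(8 - 3/(2*(-3 - 1*0)))**2 - 13)**2 = (-4*(8 - 3/(2*(-3 + 0)))**2 - 13)**2 = (-4*(8 - 3/2/(-3))**2 - 13)**2 = (-4*(8 - 3/2*(-1/3))**2 - 13)**2 = (-4*(8 + 1/2)**2 - 13)**2 = (-4*(17/2)**2 - 13)**2 = (-4*289/4 - 13)**2 = (-289 - 13)**2 = (-302)**2 = 91204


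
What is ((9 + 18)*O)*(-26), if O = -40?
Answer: 28080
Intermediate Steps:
((9 + 18)*O)*(-26) = ((9 + 18)*(-40))*(-26) = (27*(-40))*(-26) = -1080*(-26) = 28080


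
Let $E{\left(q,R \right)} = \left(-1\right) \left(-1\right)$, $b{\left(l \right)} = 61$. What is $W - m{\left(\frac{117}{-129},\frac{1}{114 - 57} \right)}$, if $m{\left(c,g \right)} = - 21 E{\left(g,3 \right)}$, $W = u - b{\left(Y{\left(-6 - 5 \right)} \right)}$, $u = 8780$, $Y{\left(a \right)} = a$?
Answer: $8740$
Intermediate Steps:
$W = 8719$ ($W = 8780 - 61 = 8719$)
$E{\left(q,R \right)} = 1$
$m{\left(c,g \right)} = -21$ ($m{\left(c,g \right)} = \left(-21\right) 1 = -21$)
$W - m{\left(\frac{117}{-129},\frac{1}{114 - 57} \right)} = 8719 - -21 = 8719 + 21 = 8740$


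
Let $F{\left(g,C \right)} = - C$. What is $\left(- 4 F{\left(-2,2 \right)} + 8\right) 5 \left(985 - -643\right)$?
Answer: $130240$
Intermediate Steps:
$\left(- 4 F{\left(-2,2 \right)} + 8\right) 5 \left(985 - -643\right) = \left(- 4 \left(\left(-1\right) 2\right) + 8\right) 5 \left(985 - -643\right) = \left(\left(-4\right) \left(-2\right) + 8\right) 5 \left(985 + 643\right) = \left(8 + 8\right) 5 \cdot 1628 = 16 \cdot 5 \cdot 1628 = 80 \cdot 1628 = 130240$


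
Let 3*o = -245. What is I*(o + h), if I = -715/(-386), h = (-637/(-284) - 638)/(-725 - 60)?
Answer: -7733244805/51632904 ≈ -149.77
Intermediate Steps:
h = 36111/44588 (h = (-637*(-1/284) - 638)/(-785) = (637/284 - 638)*(-1/785) = -180555/284*(-1/785) = 36111/44588 ≈ 0.80988)
o = -245/3 (o = (⅓)*(-245) = -245/3 ≈ -81.667)
I = 715/386 (I = -715*(-1/386) = 715/386 ≈ 1.8523)
I*(o + h) = 715*(-245/3 + 36111/44588)/386 = (715/386)*(-10815727/133764) = -7733244805/51632904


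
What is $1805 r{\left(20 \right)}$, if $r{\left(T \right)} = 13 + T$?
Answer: $59565$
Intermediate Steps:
$1805 r{\left(20 \right)} = 1805 \left(13 + 20\right) = 1805 \cdot 33 = 59565$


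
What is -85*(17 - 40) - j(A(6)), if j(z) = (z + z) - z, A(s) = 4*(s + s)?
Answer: 1907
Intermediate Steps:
A(s) = 8*s (A(s) = 4*(2*s) = 8*s)
j(z) = z (j(z) = 2*z - z = z)
-85*(17 - 40) - j(A(6)) = -85*(17 - 40) - 8*6 = -85*(-23) - 1*48 = 1955 - 48 = 1907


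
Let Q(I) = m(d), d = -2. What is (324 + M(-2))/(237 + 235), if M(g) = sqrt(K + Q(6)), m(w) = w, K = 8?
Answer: 81/118 + sqrt(6)/472 ≈ 0.69163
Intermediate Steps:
Q(I) = -2
M(g) = sqrt(6) (M(g) = sqrt(8 - 2) = sqrt(6))
(324 + M(-2))/(237 + 235) = (324 + sqrt(6))/(237 + 235) = (324 + sqrt(6))/472 = (324 + sqrt(6))*(1/472) = 81/118 + sqrt(6)/472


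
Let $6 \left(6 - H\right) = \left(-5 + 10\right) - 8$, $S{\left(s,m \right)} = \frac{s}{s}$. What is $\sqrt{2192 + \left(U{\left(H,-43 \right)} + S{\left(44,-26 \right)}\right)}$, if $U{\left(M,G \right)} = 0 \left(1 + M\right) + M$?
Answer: $\frac{\sqrt{8798}}{2} \approx 46.899$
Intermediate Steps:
$S{\left(s,m \right)} = 1$
$H = \frac{13}{2}$ ($H = 6 - \frac{\left(-5 + 10\right) - 8}{6} = 6 - \frac{5 - 8}{6} = 6 - - \frac{1}{2} = 6 + \frac{1}{2} = \frac{13}{2} \approx 6.5$)
$U{\left(M,G \right)} = M$ ($U{\left(M,G \right)} = 0 + M = M$)
$\sqrt{2192 + \left(U{\left(H,-43 \right)} + S{\left(44,-26 \right)}\right)} = \sqrt{2192 + \left(\frac{13}{2} + 1\right)} = \sqrt{2192 + \frac{15}{2}} = \sqrt{\frac{4399}{2}} = \frac{\sqrt{8798}}{2}$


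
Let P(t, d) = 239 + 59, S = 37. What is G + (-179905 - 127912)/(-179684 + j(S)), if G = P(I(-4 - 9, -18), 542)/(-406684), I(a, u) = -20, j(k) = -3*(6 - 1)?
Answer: 62565349263/36540354058 ≈ 1.7122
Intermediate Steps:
j(k) = -15 (j(k) = -3*5 = -15)
P(t, d) = 298
G = -149/203342 (G = 298/(-406684) = 298*(-1/406684) = -149/203342 ≈ -0.00073276)
G + (-179905 - 127912)/(-179684 + j(S)) = -149/203342 + (-179905 - 127912)/(-179684 - 15) = -149/203342 - 307817/(-179699) = -149/203342 - 307817*(-1/179699) = -149/203342 + 307817/179699 = 62565349263/36540354058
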